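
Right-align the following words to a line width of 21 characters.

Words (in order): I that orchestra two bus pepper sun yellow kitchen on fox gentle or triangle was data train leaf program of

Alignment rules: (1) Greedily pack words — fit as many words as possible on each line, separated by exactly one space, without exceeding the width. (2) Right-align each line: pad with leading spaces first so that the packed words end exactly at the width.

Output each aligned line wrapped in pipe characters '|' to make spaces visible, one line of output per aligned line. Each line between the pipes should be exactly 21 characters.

Line 1: ['I', 'that', 'orchestra', 'two'] (min_width=20, slack=1)
Line 2: ['bus', 'pepper', 'sun', 'yellow'] (min_width=21, slack=0)
Line 3: ['kitchen', 'on', 'fox', 'gentle'] (min_width=21, slack=0)
Line 4: ['or', 'triangle', 'was', 'data'] (min_width=20, slack=1)
Line 5: ['train', 'leaf', 'program', 'of'] (min_width=21, slack=0)

Answer: | I that orchestra two|
|bus pepper sun yellow|
|kitchen on fox gentle|
| or triangle was data|
|train leaf program of|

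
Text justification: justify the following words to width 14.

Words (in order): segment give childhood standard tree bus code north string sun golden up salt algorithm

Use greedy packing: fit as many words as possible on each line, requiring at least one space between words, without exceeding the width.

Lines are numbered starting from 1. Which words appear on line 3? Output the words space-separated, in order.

Line 1: ['segment', 'give'] (min_width=12, slack=2)
Line 2: ['childhood'] (min_width=9, slack=5)
Line 3: ['standard', 'tree'] (min_width=13, slack=1)
Line 4: ['bus', 'code', 'north'] (min_width=14, slack=0)
Line 5: ['string', 'sun'] (min_width=10, slack=4)
Line 6: ['golden', 'up', 'salt'] (min_width=14, slack=0)
Line 7: ['algorithm'] (min_width=9, slack=5)

Answer: standard tree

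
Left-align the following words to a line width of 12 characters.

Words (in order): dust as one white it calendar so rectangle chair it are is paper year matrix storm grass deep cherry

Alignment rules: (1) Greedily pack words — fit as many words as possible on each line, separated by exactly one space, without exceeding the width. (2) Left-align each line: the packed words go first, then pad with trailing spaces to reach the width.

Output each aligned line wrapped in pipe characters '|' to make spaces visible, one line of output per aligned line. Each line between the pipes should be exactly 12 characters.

Answer: |dust as one |
|white it    |
|calendar so |
|rectangle   |
|chair it are|
|is paper    |
|year matrix |
|storm grass |
|deep cherry |

Derivation:
Line 1: ['dust', 'as', 'one'] (min_width=11, slack=1)
Line 2: ['white', 'it'] (min_width=8, slack=4)
Line 3: ['calendar', 'so'] (min_width=11, slack=1)
Line 4: ['rectangle'] (min_width=9, slack=3)
Line 5: ['chair', 'it', 'are'] (min_width=12, slack=0)
Line 6: ['is', 'paper'] (min_width=8, slack=4)
Line 7: ['year', 'matrix'] (min_width=11, slack=1)
Line 8: ['storm', 'grass'] (min_width=11, slack=1)
Line 9: ['deep', 'cherry'] (min_width=11, slack=1)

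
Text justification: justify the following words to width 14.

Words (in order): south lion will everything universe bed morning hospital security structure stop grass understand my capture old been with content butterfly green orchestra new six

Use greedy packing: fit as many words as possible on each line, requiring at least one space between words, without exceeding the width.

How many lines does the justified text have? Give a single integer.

Answer: 17

Derivation:
Line 1: ['south', 'lion'] (min_width=10, slack=4)
Line 2: ['will'] (min_width=4, slack=10)
Line 3: ['everything'] (min_width=10, slack=4)
Line 4: ['universe', 'bed'] (min_width=12, slack=2)
Line 5: ['morning'] (min_width=7, slack=7)
Line 6: ['hospital'] (min_width=8, slack=6)
Line 7: ['security'] (min_width=8, slack=6)
Line 8: ['structure', 'stop'] (min_width=14, slack=0)
Line 9: ['grass'] (min_width=5, slack=9)
Line 10: ['understand', 'my'] (min_width=13, slack=1)
Line 11: ['capture', 'old'] (min_width=11, slack=3)
Line 12: ['been', 'with'] (min_width=9, slack=5)
Line 13: ['content'] (min_width=7, slack=7)
Line 14: ['butterfly'] (min_width=9, slack=5)
Line 15: ['green'] (min_width=5, slack=9)
Line 16: ['orchestra', 'new'] (min_width=13, slack=1)
Line 17: ['six'] (min_width=3, slack=11)
Total lines: 17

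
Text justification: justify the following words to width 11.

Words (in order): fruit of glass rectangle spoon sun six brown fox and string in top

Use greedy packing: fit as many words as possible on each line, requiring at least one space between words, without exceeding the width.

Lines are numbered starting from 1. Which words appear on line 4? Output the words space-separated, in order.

Line 1: ['fruit', 'of'] (min_width=8, slack=3)
Line 2: ['glass'] (min_width=5, slack=6)
Line 3: ['rectangle'] (min_width=9, slack=2)
Line 4: ['spoon', 'sun'] (min_width=9, slack=2)
Line 5: ['six', 'brown'] (min_width=9, slack=2)
Line 6: ['fox', 'and'] (min_width=7, slack=4)
Line 7: ['string', 'in'] (min_width=9, slack=2)
Line 8: ['top'] (min_width=3, slack=8)

Answer: spoon sun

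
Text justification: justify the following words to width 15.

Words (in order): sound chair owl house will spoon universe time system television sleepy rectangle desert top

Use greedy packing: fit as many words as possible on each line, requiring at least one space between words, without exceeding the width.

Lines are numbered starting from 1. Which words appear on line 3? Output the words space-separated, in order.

Answer: spoon universe

Derivation:
Line 1: ['sound', 'chair', 'owl'] (min_width=15, slack=0)
Line 2: ['house', 'will'] (min_width=10, slack=5)
Line 3: ['spoon', 'universe'] (min_width=14, slack=1)
Line 4: ['time', 'system'] (min_width=11, slack=4)
Line 5: ['television'] (min_width=10, slack=5)
Line 6: ['sleepy'] (min_width=6, slack=9)
Line 7: ['rectangle'] (min_width=9, slack=6)
Line 8: ['desert', 'top'] (min_width=10, slack=5)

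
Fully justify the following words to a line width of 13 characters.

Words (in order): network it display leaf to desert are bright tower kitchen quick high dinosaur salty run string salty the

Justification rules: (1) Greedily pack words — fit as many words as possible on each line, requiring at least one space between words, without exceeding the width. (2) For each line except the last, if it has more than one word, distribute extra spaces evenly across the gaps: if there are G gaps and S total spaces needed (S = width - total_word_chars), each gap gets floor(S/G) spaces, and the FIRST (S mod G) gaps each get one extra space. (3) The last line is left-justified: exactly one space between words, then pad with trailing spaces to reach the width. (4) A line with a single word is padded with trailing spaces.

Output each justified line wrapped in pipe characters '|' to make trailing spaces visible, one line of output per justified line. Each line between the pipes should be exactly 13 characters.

Line 1: ['network', 'it'] (min_width=10, slack=3)
Line 2: ['display', 'leaf'] (min_width=12, slack=1)
Line 3: ['to', 'desert', 'are'] (min_width=13, slack=0)
Line 4: ['bright', 'tower'] (min_width=12, slack=1)
Line 5: ['kitchen', 'quick'] (min_width=13, slack=0)
Line 6: ['high', 'dinosaur'] (min_width=13, slack=0)
Line 7: ['salty', 'run'] (min_width=9, slack=4)
Line 8: ['string', 'salty'] (min_width=12, slack=1)
Line 9: ['the'] (min_width=3, slack=10)

Answer: |network    it|
|display  leaf|
|to desert are|
|bright  tower|
|kitchen quick|
|high dinosaur|
|salty     run|
|string  salty|
|the          |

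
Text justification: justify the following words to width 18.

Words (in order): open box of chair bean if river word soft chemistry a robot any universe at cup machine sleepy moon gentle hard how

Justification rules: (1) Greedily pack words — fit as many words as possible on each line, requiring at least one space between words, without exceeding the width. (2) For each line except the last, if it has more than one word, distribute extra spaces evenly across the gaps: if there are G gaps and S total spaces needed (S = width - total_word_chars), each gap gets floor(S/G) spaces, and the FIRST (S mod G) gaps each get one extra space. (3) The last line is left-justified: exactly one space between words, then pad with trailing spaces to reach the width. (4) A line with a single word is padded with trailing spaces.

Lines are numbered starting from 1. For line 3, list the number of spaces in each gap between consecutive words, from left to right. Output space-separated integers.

Answer: 2 2

Derivation:
Line 1: ['open', 'box', 'of', 'chair'] (min_width=17, slack=1)
Line 2: ['bean', 'if', 'river', 'word'] (min_width=18, slack=0)
Line 3: ['soft', 'chemistry', 'a'] (min_width=16, slack=2)
Line 4: ['robot', 'any', 'universe'] (min_width=18, slack=0)
Line 5: ['at', 'cup', 'machine'] (min_width=14, slack=4)
Line 6: ['sleepy', 'moon', 'gentle'] (min_width=18, slack=0)
Line 7: ['hard', 'how'] (min_width=8, slack=10)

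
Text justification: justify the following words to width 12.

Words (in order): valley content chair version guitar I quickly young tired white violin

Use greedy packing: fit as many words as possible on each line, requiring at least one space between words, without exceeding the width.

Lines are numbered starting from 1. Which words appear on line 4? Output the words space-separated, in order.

Line 1: ['valley'] (min_width=6, slack=6)
Line 2: ['content'] (min_width=7, slack=5)
Line 3: ['chair'] (min_width=5, slack=7)
Line 4: ['version'] (min_width=7, slack=5)
Line 5: ['guitar', 'I'] (min_width=8, slack=4)
Line 6: ['quickly'] (min_width=7, slack=5)
Line 7: ['young', 'tired'] (min_width=11, slack=1)
Line 8: ['white', 'violin'] (min_width=12, slack=0)

Answer: version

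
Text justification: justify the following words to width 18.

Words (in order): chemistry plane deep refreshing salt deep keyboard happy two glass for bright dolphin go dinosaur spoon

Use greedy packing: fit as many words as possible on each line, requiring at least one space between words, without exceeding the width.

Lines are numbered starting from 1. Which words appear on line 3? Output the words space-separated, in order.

Line 1: ['chemistry', 'plane'] (min_width=15, slack=3)
Line 2: ['deep', 'refreshing'] (min_width=15, slack=3)
Line 3: ['salt', 'deep', 'keyboard'] (min_width=18, slack=0)
Line 4: ['happy', 'two', 'glass'] (min_width=15, slack=3)
Line 5: ['for', 'bright', 'dolphin'] (min_width=18, slack=0)
Line 6: ['go', 'dinosaur', 'spoon'] (min_width=17, slack=1)

Answer: salt deep keyboard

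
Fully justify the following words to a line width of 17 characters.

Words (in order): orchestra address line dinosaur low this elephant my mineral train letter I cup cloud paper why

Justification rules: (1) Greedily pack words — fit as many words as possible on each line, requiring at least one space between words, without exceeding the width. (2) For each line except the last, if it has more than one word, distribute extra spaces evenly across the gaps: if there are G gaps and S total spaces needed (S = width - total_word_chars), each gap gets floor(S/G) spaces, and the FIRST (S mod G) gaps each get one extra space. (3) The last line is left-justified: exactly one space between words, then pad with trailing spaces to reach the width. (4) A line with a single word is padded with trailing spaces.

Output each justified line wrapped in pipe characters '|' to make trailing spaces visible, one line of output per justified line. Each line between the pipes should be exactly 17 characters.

Answer: |orchestra address|
|line dinosaur low|
|this  elephant my|
|mineral     train|
|letter    I   cup|
|cloud paper why  |

Derivation:
Line 1: ['orchestra', 'address'] (min_width=17, slack=0)
Line 2: ['line', 'dinosaur', 'low'] (min_width=17, slack=0)
Line 3: ['this', 'elephant', 'my'] (min_width=16, slack=1)
Line 4: ['mineral', 'train'] (min_width=13, slack=4)
Line 5: ['letter', 'I', 'cup'] (min_width=12, slack=5)
Line 6: ['cloud', 'paper', 'why'] (min_width=15, slack=2)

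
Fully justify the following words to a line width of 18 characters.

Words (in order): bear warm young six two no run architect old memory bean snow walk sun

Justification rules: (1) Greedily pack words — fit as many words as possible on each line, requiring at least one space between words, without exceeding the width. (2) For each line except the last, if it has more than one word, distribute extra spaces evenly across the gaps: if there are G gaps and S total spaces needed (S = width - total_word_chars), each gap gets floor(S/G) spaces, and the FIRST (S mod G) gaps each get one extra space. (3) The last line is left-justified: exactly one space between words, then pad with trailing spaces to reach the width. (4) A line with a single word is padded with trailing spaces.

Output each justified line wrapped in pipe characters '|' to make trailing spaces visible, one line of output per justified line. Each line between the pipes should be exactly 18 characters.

Answer: |bear   warm  young|
|six   two  no  run|
|architect      old|
|memory  bean  snow|
|walk sun          |

Derivation:
Line 1: ['bear', 'warm', 'young'] (min_width=15, slack=3)
Line 2: ['six', 'two', 'no', 'run'] (min_width=14, slack=4)
Line 3: ['architect', 'old'] (min_width=13, slack=5)
Line 4: ['memory', 'bean', 'snow'] (min_width=16, slack=2)
Line 5: ['walk', 'sun'] (min_width=8, slack=10)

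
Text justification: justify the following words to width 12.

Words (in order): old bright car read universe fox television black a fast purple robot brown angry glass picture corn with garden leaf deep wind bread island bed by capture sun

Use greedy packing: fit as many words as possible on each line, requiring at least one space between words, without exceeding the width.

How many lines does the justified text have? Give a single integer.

Line 1: ['old', 'bright'] (min_width=10, slack=2)
Line 2: ['car', 'read'] (min_width=8, slack=4)
Line 3: ['universe', 'fox'] (min_width=12, slack=0)
Line 4: ['television'] (min_width=10, slack=2)
Line 5: ['black', 'a', 'fast'] (min_width=12, slack=0)
Line 6: ['purple', 'robot'] (min_width=12, slack=0)
Line 7: ['brown', 'angry'] (min_width=11, slack=1)
Line 8: ['glass'] (min_width=5, slack=7)
Line 9: ['picture', 'corn'] (min_width=12, slack=0)
Line 10: ['with', 'garden'] (min_width=11, slack=1)
Line 11: ['leaf', 'deep'] (min_width=9, slack=3)
Line 12: ['wind', 'bread'] (min_width=10, slack=2)
Line 13: ['island', 'bed'] (min_width=10, slack=2)
Line 14: ['by', 'capture'] (min_width=10, slack=2)
Line 15: ['sun'] (min_width=3, slack=9)
Total lines: 15

Answer: 15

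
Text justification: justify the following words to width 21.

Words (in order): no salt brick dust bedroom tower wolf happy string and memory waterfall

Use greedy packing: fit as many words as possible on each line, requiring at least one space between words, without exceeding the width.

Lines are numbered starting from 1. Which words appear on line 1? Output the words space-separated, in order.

Line 1: ['no', 'salt', 'brick', 'dust'] (min_width=18, slack=3)
Line 2: ['bedroom', 'tower', 'wolf'] (min_width=18, slack=3)
Line 3: ['happy', 'string', 'and'] (min_width=16, slack=5)
Line 4: ['memory', 'waterfall'] (min_width=16, slack=5)

Answer: no salt brick dust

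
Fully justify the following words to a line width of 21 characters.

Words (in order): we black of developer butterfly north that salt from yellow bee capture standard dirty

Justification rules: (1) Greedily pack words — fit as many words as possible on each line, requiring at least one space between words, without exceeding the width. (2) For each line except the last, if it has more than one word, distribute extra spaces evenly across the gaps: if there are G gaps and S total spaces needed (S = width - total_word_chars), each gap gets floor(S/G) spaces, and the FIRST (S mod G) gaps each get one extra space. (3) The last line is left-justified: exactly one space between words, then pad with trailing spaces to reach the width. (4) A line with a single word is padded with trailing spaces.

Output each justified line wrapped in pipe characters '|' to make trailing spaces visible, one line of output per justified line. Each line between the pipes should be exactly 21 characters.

Line 1: ['we', 'black', 'of', 'developer'] (min_width=21, slack=0)
Line 2: ['butterfly', 'north', 'that'] (min_width=20, slack=1)
Line 3: ['salt', 'from', 'yellow', 'bee'] (min_width=20, slack=1)
Line 4: ['capture', 'standard'] (min_width=16, slack=5)
Line 5: ['dirty'] (min_width=5, slack=16)

Answer: |we black of developer|
|butterfly  north that|
|salt  from yellow bee|
|capture      standard|
|dirty                |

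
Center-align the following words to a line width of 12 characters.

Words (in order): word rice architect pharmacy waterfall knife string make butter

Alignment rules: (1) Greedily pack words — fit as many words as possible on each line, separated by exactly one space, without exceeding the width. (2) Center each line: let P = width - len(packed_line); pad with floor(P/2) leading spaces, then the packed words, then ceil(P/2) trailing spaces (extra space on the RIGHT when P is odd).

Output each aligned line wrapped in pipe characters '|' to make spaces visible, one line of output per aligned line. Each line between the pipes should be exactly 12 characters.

Answer: | word rice  |
| architect  |
|  pharmacy  |
| waterfall  |
|knife string|
|make butter |

Derivation:
Line 1: ['word', 'rice'] (min_width=9, slack=3)
Line 2: ['architect'] (min_width=9, slack=3)
Line 3: ['pharmacy'] (min_width=8, slack=4)
Line 4: ['waterfall'] (min_width=9, slack=3)
Line 5: ['knife', 'string'] (min_width=12, slack=0)
Line 6: ['make', 'butter'] (min_width=11, slack=1)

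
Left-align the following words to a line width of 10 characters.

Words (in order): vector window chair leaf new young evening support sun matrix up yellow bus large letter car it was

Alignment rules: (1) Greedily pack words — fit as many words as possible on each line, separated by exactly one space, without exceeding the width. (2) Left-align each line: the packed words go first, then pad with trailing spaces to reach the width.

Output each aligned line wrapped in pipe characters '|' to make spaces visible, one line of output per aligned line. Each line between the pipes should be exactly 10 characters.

Line 1: ['vector'] (min_width=6, slack=4)
Line 2: ['window'] (min_width=6, slack=4)
Line 3: ['chair', 'leaf'] (min_width=10, slack=0)
Line 4: ['new', 'young'] (min_width=9, slack=1)
Line 5: ['evening'] (min_width=7, slack=3)
Line 6: ['support'] (min_width=7, slack=3)
Line 7: ['sun', 'matrix'] (min_width=10, slack=0)
Line 8: ['up', 'yellow'] (min_width=9, slack=1)
Line 9: ['bus', 'large'] (min_width=9, slack=1)
Line 10: ['letter', 'car'] (min_width=10, slack=0)
Line 11: ['it', 'was'] (min_width=6, slack=4)

Answer: |vector    |
|window    |
|chair leaf|
|new young |
|evening   |
|support   |
|sun matrix|
|up yellow |
|bus large |
|letter car|
|it was    |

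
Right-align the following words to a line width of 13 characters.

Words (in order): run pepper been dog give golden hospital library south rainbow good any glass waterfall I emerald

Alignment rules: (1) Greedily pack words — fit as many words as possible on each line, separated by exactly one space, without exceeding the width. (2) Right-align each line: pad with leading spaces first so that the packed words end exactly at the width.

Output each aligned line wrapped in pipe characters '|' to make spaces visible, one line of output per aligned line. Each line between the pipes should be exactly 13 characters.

Answer: |   run pepper|
|been dog give|
|       golden|
|     hospital|
|library south|
| rainbow good|
|    any glass|
|  waterfall I|
|      emerald|

Derivation:
Line 1: ['run', 'pepper'] (min_width=10, slack=3)
Line 2: ['been', 'dog', 'give'] (min_width=13, slack=0)
Line 3: ['golden'] (min_width=6, slack=7)
Line 4: ['hospital'] (min_width=8, slack=5)
Line 5: ['library', 'south'] (min_width=13, slack=0)
Line 6: ['rainbow', 'good'] (min_width=12, slack=1)
Line 7: ['any', 'glass'] (min_width=9, slack=4)
Line 8: ['waterfall', 'I'] (min_width=11, slack=2)
Line 9: ['emerald'] (min_width=7, slack=6)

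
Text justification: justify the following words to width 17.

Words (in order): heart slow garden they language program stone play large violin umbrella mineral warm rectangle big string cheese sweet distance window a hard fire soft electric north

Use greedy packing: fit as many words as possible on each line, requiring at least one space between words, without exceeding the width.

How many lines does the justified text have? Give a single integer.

Answer: 11

Derivation:
Line 1: ['heart', 'slow', 'garden'] (min_width=17, slack=0)
Line 2: ['they', 'language'] (min_width=13, slack=4)
Line 3: ['program', 'stone'] (min_width=13, slack=4)
Line 4: ['play', 'large', 'violin'] (min_width=17, slack=0)
Line 5: ['umbrella', 'mineral'] (min_width=16, slack=1)
Line 6: ['warm', 'rectangle'] (min_width=14, slack=3)
Line 7: ['big', 'string', 'cheese'] (min_width=17, slack=0)
Line 8: ['sweet', 'distance'] (min_width=14, slack=3)
Line 9: ['window', 'a', 'hard'] (min_width=13, slack=4)
Line 10: ['fire', 'soft'] (min_width=9, slack=8)
Line 11: ['electric', 'north'] (min_width=14, slack=3)
Total lines: 11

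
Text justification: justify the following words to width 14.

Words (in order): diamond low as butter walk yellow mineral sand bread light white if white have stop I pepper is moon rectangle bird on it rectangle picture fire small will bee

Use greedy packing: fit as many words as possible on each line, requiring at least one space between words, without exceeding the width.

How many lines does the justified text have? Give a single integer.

Answer: 13

Derivation:
Line 1: ['diamond', 'low', 'as'] (min_width=14, slack=0)
Line 2: ['butter', 'walk'] (min_width=11, slack=3)
Line 3: ['yellow', 'mineral'] (min_width=14, slack=0)
Line 4: ['sand', 'bread'] (min_width=10, slack=4)
Line 5: ['light', 'white', 'if'] (min_width=14, slack=0)
Line 6: ['white', 'have'] (min_width=10, slack=4)
Line 7: ['stop', 'I', 'pepper'] (min_width=13, slack=1)
Line 8: ['is', 'moon'] (min_width=7, slack=7)
Line 9: ['rectangle', 'bird'] (min_width=14, slack=0)
Line 10: ['on', 'it'] (min_width=5, slack=9)
Line 11: ['rectangle'] (min_width=9, slack=5)
Line 12: ['picture', 'fire'] (min_width=12, slack=2)
Line 13: ['small', 'will', 'bee'] (min_width=14, slack=0)
Total lines: 13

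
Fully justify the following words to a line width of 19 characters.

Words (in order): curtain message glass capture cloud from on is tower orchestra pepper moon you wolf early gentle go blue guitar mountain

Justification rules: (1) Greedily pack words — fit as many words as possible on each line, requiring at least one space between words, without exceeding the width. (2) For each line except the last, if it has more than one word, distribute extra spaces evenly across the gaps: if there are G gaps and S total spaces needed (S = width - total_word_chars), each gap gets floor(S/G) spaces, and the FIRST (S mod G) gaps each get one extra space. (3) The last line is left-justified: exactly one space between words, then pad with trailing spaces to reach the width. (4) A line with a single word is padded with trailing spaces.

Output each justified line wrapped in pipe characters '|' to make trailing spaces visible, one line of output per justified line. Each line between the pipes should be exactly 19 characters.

Answer: |curtain     message|
|glass capture cloud|
|from  on  is  tower|
|orchestra    pepper|
|moon you wolf early|
|gentle    go   blue|
|guitar mountain    |

Derivation:
Line 1: ['curtain', 'message'] (min_width=15, slack=4)
Line 2: ['glass', 'capture', 'cloud'] (min_width=19, slack=0)
Line 3: ['from', 'on', 'is', 'tower'] (min_width=16, slack=3)
Line 4: ['orchestra', 'pepper'] (min_width=16, slack=3)
Line 5: ['moon', 'you', 'wolf', 'early'] (min_width=19, slack=0)
Line 6: ['gentle', 'go', 'blue'] (min_width=14, slack=5)
Line 7: ['guitar', 'mountain'] (min_width=15, slack=4)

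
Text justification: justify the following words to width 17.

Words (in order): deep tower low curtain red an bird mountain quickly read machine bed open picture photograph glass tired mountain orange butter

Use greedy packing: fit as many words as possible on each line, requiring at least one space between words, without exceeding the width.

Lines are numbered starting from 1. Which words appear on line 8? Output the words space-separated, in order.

Answer: tired mountain

Derivation:
Line 1: ['deep', 'tower', 'low'] (min_width=14, slack=3)
Line 2: ['curtain', 'red', 'an'] (min_width=14, slack=3)
Line 3: ['bird', 'mountain'] (min_width=13, slack=4)
Line 4: ['quickly', 'read'] (min_width=12, slack=5)
Line 5: ['machine', 'bed', 'open'] (min_width=16, slack=1)
Line 6: ['picture'] (min_width=7, slack=10)
Line 7: ['photograph', 'glass'] (min_width=16, slack=1)
Line 8: ['tired', 'mountain'] (min_width=14, slack=3)
Line 9: ['orange', 'butter'] (min_width=13, slack=4)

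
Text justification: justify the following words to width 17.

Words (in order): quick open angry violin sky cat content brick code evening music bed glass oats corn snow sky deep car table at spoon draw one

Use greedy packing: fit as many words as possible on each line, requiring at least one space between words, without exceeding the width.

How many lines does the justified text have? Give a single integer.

Line 1: ['quick', 'open', 'angry'] (min_width=16, slack=1)
Line 2: ['violin', 'sky', 'cat'] (min_width=14, slack=3)
Line 3: ['content', 'brick'] (min_width=13, slack=4)
Line 4: ['code', 'evening'] (min_width=12, slack=5)
Line 5: ['music', 'bed', 'glass'] (min_width=15, slack=2)
Line 6: ['oats', 'corn', 'snow'] (min_width=14, slack=3)
Line 7: ['sky', 'deep', 'car'] (min_width=12, slack=5)
Line 8: ['table', 'at', 'spoon'] (min_width=14, slack=3)
Line 9: ['draw', 'one'] (min_width=8, slack=9)
Total lines: 9

Answer: 9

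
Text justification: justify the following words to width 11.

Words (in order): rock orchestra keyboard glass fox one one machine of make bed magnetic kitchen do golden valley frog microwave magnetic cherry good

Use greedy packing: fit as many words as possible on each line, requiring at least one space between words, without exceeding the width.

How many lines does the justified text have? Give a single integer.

Answer: 14

Derivation:
Line 1: ['rock'] (min_width=4, slack=7)
Line 2: ['orchestra'] (min_width=9, slack=2)
Line 3: ['keyboard'] (min_width=8, slack=3)
Line 4: ['glass', 'fox'] (min_width=9, slack=2)
Line 5: ['one', 'one'] (min_width=7, slack=4)
Line 6: ['machine', 'of'] (min_width=10, slack=1)
Line 7: ['make', 'bed'] (min_width=8, slack=3)
Line 8: ['magnetic'] (min_width=8, slack=3)
Line 9: ['kitchen', 'do'] (min_width=10, slack=1)
Line 10: ['golden'] (min_width=6, slack=5)
Line 11: ['valley', 'frog'] (min_width=11, slack=0)
Line 12: ['microwave'] (min_width=9, slack=2)
Line 13: ['magnetic'] (min_width=8, slack=3)
Line 14: ['cherry', 'good'] (min_width=11, slack=0)
Total lines: 14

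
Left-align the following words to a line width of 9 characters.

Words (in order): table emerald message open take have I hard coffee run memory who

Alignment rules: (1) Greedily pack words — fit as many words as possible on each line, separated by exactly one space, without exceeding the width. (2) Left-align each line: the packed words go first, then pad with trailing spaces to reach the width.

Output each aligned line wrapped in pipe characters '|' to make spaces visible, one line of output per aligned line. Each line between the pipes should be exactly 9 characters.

Answer: |table    |
|emerald  |
|message  |
|open take|
|have I   |
|hard     |
|coffee   |
|run      |
|memory   |
|who      |

Derivation:
Line 1: ['table'] (min_width=5, slack=4)
Line 2: ['emerald'] (min_width=7, slack=2)
Line 3: ['message'] (min_width=7, slack=2)
Line 4: ['open', 'take'] (min_width=9, slack=0)
Line 5: ['have', 'I'] (min_width=6, slack=3)
Line 6: ['hard'] (min_width=4, slack=5)
Line 7: ['coffee'] (min_width=6, slack=3)
Line 8: ['run'] (min_width=3, slack=6)
Line 9: ['memory'] (min_width=6, slack=3)
Line 10: ['who'] (min_width=3, slack=6)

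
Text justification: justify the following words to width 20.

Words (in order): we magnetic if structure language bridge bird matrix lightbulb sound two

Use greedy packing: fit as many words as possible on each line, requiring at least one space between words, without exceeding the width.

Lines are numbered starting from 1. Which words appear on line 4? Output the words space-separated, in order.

Answer: lightbulb sound two

Derivation:
Line 1: ['we', 'magnetic', 'if'] (min_width=14, slack=6)
Line 2: ['structure', 'language'] (min_width=18, slack=2)
Line 3: ['bridge', 'bird', 'matrix'] (min_width=18, slack=2)
Line 4: ['lightbulb', 'sound', 'two'] (min_width=19, slack=1)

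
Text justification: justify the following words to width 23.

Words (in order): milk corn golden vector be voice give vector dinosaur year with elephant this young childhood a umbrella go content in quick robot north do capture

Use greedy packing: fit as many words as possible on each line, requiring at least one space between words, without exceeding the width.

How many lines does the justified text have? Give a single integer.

Answer: 7

Derivation:
Line 1: ['milk', 'corn', 'golden', 'vector'] (min_width=23, slack=0)
Line 2: ['be', 'voice', 'give', 'vector'] (min_width=20, slack=3)
Line 3: ['dinosaur', 'year', 'with'] (min_width=18, slack=5)
Line 4: ['elephant', 'this', 'young'] (min_width=19, slack=4)
Line 5: ['childhood', 'a', 'umbrella', 'go'] (min_width=23, slack=0)
Line 6: ['content', 'in', 'quick', 'robot'] (min_width=22, slack=1)
Line 7: ['north', 'do', 'capture'] (min_width=16, slack=7)
Total lines: 7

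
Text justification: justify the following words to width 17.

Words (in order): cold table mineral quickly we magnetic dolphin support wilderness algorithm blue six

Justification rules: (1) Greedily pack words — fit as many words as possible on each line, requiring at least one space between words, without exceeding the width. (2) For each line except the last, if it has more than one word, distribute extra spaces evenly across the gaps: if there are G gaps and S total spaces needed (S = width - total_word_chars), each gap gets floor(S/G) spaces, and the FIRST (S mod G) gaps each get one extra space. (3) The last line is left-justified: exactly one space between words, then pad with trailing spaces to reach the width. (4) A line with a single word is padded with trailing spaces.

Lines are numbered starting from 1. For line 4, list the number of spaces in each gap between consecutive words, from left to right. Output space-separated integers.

Answer: 3

Derivation:
Line 1: ['cold', 'table'] (min_width=10, slack=7)
Line 2: ['mineral', 'quickly'] (min_width=15, slack=2)
Line 3: ['we', 'magnetic'] (min_width=11, slack=6)
Line 4: ['dolphin', 'support'] (min_width=15, slack=2)
Line 5: ['wilderness'] (min_width=10, slack=7)
Line 6: ['algorithm', 'blue'] (min_width=14, slack=3)
Line 7: ['six'] (min_width=3, slack=14)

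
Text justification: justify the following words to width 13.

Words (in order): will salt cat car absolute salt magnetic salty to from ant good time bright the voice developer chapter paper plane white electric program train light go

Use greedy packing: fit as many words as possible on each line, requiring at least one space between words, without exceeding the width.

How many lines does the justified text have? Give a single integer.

Line 1: ['will', 'salt', 'cat'] (min_width=13, slack=0)
Line 2: ['car', 'absolute'] (min_width=12, slack=1)
Line 3: ['salt', 'magnetic'] (min_width=13, slack=0)
Line 4: ['salty', 'to', 'from'] (min_width=13, slack=0)
Line 5: ['ant', 'good', 'time'] (min_width=13, slack=0)
Line 6: ['bright', 'the'] (min_width=10, slack=3)
Line 7: ['voice'] (min_width=5, slack=8)
Line 8: ['developer'] (min_width=9, slack=4)
Line 9: ['chapter', 'paper'] (min_width=13, slack=0)
Line 10: ['plane', 'white'] (min_width=11, slack=2)
Line 11: ['electric'] (min_width=8, slack=5)
Line 12: ['program', 'train'] (min_width=13, slack=0)
Line 13: ['light', 'go'] (min_width=8, slack=5)
Total lines: 13

Answer: 13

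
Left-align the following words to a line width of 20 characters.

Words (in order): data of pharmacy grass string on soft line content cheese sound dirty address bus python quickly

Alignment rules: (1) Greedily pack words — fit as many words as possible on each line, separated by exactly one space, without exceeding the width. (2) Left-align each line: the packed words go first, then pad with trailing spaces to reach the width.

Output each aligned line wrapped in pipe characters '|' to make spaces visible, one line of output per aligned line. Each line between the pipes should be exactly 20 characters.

Answer: |data of pharmacy    |
|grass string on soft|
|line content cheese |
|sound dirty address |
|bus python quickly  |

Derivation:
Line 1: ['data', 'of', 'pharmacy'] (min_width=16, slack=4)
Line 2: ['grass', 'string', 'on', 'soft'] (min_width=20, slack=0)
Line 3: ['line', 'content', 'cheese'] (min_width=19, slack=1)
Line 4: ['sound', 'dirty', 'address'] (min_width=19, slack=1)
Line 5: ['bus', 'python', 'quickly'] (min_width=18, slack=2)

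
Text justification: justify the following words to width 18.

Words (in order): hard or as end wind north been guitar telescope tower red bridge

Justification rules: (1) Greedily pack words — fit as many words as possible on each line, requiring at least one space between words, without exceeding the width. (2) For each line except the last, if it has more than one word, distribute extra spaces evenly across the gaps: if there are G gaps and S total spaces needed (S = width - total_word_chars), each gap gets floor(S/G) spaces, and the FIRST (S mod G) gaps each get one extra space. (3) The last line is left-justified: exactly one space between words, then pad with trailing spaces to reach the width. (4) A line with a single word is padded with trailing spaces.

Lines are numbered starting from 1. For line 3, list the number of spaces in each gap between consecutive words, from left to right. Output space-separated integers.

Answer: 3

Derivation:
Line 1: ['hard', 'or', 'as', 'end'] (min_width=14, slack=4)
Line 2: ['wind', 'north', 'been'] (min_width=15, slack=3)
Line 3: ['guitar', 'telescope'] (min_width=16, slack=2)
Line 4: ['tower', 'red', 'bridge'] (min_width=16, slack=2)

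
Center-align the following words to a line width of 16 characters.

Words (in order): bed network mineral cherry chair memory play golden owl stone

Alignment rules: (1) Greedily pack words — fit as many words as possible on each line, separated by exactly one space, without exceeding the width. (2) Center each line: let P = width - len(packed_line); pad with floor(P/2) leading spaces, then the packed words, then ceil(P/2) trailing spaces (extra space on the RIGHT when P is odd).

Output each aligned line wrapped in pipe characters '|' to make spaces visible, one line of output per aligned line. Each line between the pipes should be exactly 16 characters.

Answer: |  bed network   |
| mineral cherry |
|  chair memory  |
|play golden owl |
|     stone      |

Derivation:
Line 1: ['bed', 'network'] (min_width=11, slack=5)
Line 2: ['mineral', 'cherry'] (min_width=14, slack=2)
Line 3: ['chair', 'memory'] (min_width=12, slack=4)
Line 4: ['play', 'golden', 'owl'] (min_width=15, slack=1)
Line 5: ['stone'] (min_width=5, slack=11)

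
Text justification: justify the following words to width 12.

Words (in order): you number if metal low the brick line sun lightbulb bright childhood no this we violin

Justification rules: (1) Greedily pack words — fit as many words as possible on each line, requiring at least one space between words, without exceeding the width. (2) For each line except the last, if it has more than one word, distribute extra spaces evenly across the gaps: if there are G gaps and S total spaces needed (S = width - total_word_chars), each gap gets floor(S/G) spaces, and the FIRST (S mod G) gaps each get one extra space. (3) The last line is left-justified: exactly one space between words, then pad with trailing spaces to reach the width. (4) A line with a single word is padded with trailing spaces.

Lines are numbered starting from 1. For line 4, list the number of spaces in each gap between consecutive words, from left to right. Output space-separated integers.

Line 1: ['you', 'number'] (min_width=10, slack=2)
Line 2: ['if', 'metal', 'low'] (min_width=12, slack=0)
Line 3: ['the', 'brick'] (min_width=9, slack=3)
Line 4: ['line', 'sun'] (min_width=8, slack=4)
Line 5: ['lightbulb'] (min_width=9, slack=3)
Line 6: ['bright'] (min_width=6, slack=6)
Line 7: ['childhood', 'no'] (min_width=12, slack=0)
Line 8: ['this', 'we'] (min_width=7, slack=5)
Line 9: ['violin'] (min_width=6, slack=6)

Answer: 5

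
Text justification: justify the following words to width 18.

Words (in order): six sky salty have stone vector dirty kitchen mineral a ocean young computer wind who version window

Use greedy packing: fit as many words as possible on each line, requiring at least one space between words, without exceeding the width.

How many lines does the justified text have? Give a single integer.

Line 1: ['six', 'sky', 'salty', 'have'] (min_width=18, slack=0)
Line 2: ['stone', 'vector', 'dirty'] (min_width=18, slack=0)
Line 3: ['kitchen', 'mineral', 'a'] (min_width=17, slack=1)
Line 4: ['ocean', 'young'] (min_width=11, slack=7)
Line 5: ['computer', 'wind', 'who'] (min_width=17, slack=1)
Line 6: ['version', 'window'] (min_width=14, slack=4)
Total lines: 6

Answer: 6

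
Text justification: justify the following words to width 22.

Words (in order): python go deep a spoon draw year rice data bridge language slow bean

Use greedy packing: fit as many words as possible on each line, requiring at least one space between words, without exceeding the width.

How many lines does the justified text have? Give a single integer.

Line 1: ['python', 'go', 'deep', 'a', 'spoon'] (min_width=22, slack=0)
Line 2: ['draw', 'year', 'rice', 'data'] (min_width=19, slack=3)
Line 3: ['bridge', 'language', 'slow'] (min_width=20, slack=2)
Line 4: ['bean'] (min_width=4, slack=18)
Total lines: 4

Answer: 4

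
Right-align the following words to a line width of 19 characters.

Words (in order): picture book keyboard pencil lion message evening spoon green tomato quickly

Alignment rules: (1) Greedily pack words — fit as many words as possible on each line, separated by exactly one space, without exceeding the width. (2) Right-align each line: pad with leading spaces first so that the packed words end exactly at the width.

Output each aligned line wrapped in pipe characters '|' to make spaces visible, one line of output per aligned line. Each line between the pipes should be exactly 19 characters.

Answer: |       picture book|
|    keyboard pencil|
|       lion message|
|evening spoon green|
|     tomato quickly|

Derivation:
Line 1: ['picture', 'book'] (min_width=12, slack=7)
Line 2: ['keyboard', 'pencil'] (min_width=15, slack=4)
Line 3: ['lion', 'message'] (min_width=12, slack=7)
Line 4: ['evening', 'spoon', 'green'] (min_width=19, slack=0)
Line 5: ['tomato', 'quickly'] (min_width=14, slack=5)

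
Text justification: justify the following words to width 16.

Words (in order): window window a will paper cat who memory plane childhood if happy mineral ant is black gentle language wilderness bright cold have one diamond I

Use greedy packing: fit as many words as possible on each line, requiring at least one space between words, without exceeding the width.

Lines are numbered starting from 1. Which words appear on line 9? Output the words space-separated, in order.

Answer: bright cold have

Derivation:
Line 1: ['window', 'window', 'a'] (min_width=15, slack=1)
Line 2: ['will', 'paper', 'cat'] (min_width=14, slack=2)
Line 3: ['who', 'memory', 'plane'] (min_width=16, slack=0)
Line 4: ['childhood', 'if'] (min_width=12, slack=4)
Line 5: ['happy', 'mineral'] (min_width=13, slack=3)
Line 6: ['ant', 'is', 'black'] (min_width=12, slack=4)
Line 7: ['gentle', 'language'] (min_width=15, slack=1)
Line 8: ['wilderness'] (min_width=10, slack=6)
Line 9: ['bright', 'cold', 'have'] (min_width=16, slack=0)
Line 10: ['one', 'diamond', 'I'] (min_width=13, slack=3)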